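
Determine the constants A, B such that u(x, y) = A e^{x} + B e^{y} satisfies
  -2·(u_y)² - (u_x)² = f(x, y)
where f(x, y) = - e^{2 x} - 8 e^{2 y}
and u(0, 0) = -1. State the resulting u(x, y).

Substitute the ansatz u = A e^{x} + B e^{y} into the left-hand side.
Derivatives of the ansatz:
  u_y = B e^{y}
  u_x = A e^{x}
Term by term:
  -2·(u_y)² = - 2 B^{2} e^{2 y}
  -(u_x)² = - A^{2} e^{2 x}
So the left-hand side equals
  - A^{2} e^{2 x} - 2 B^{2} e^{2 y}
This must equal f(x, y) = - e^{2 x} - 8 e^{2 y} identically.
Matching coefficients of the independent functions:
  [e^{2 x}]:  - A^{2} = -1
  [e^{2 y}]:  - 2 B^{2} = -8
These equations allow (A, B) = (-1, -2) or (-1, 2) or (1, -2) or (1, 2).
Impose the point condition(s):
  u(0, 0) = -1  ⟹  A + B = -1
Only A = 1, B = -2 satisfies everything.
Hence u(x, y) = e^{x} - 2 e^{y}.

Answer: u(x, y) = e^{x} - 2 e^{y}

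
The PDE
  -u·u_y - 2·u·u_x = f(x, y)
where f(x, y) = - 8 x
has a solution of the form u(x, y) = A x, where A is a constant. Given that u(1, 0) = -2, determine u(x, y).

Substitute the ansatz u = A x into the left-hand side.
Derivatives of the ansatz:
  u_y = 0
  u_x = A
Term by term:
  -u·u_y = 0
  -2·u·u_x = - 2 A^{2} x
So the left-hand side equals
  - 2 A^{2} x
This must equal f(x, y) = - 8 x identically.
Matching coefficients of the independent functions:
  [x]:  - 2 A^{2} = -8
These equations allow (A) = (-2) or (2).
Impose the point condition(s):
  u(1, 0) = -2  ⟹  A = -2
Only A = -2 satisfies everything.
Hence u(x, y) = - 2 x.

Answer: u(x, y) = - 2 x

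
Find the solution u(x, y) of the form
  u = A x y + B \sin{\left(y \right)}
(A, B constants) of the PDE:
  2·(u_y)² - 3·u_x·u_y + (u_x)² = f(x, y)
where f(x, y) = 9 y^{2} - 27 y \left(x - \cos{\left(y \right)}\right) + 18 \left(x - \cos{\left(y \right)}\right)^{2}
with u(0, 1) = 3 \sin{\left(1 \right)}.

Answer: u(x, y) = - 3 x y + 3 \sin{\left(y \right)}

Derivation:
Substitute the ansatz u = A x y + B \sin{\left(y \right)} into the left-hand side.
Derivatives of the ansatz:
  u_y = A x + B \cos{\left(y \right)}
  u_x = A y
Term by term:
  2·(u_y)² = 2 A^{2} x^{2} + 4 A B x \cos{\left(y \right)} + 2 B^{2} \cos^{2}{\left(y \right)}
  -3·u_x·u_y = - 3 A^{2} x y - 3 A B y \cos{\left(y \right)}
  (u_x)² = A^{2} y^{2}
So the left-hand side equals
  2 A^{2} x^{2} - 3 A^{2} x y + A^{2} y^{2} + 4 A B x \cos{\left(y \right)} - 3 A B y \cos{\left(y \right)} + 2 B^{2} \cos^{2}{\left(y \right)}
This must equal f(x, y) identically; expanded, f = 18 x^{2} - 27 x y - 36 x \cos{\left(y \right)} + 9 y^{2} + 27 y \cos{\left(y \right)} + 18 \cos^{2}{\left(y \right)}.
Matching coefficients of the independent functions:
  [x^{2}]:  2 A^{2} = 18
  [y^{2}]:  A^{2} = 9
  [x y]:  - 3 A^{2} = -27
  [x \cos{\left(y \right)}]:  4 A B = -36
  [y \cos{\left(y \right)}]:  - 3 A B = 27
  [\cos^{2}{\left(y \right)}]:  2 B^{2} = 18
These equations allow (A, B) = (-3, 3) or (3, -3).
Impose the point condition(s):
  u(0, 1) = 3 \sin{\left(1 \right)}  ⟹  B \sin{\left(1 \right)} = 3 \sin{\left(1 \right)}
Only A = -3, B = 3 satisfies everything.
Hence u(x, y) = - 3 x y + 3 \sin{\left(y \right)}.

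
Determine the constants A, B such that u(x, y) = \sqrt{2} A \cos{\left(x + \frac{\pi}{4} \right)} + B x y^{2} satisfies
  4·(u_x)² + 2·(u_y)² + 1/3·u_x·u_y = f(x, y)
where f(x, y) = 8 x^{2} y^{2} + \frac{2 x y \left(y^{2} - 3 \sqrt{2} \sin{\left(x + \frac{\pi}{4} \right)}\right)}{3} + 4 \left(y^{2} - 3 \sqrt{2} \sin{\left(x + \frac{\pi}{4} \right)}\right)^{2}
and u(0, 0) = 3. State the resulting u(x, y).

Substitute the ansatz u = \sqrt{2} A \cos{\left(x + \frac{\pi}{4} \right)} + B x y^{2} into the left-hand side.
Derivatives of the ansatz:
  u_x = - \sqrt{2} A \sin{\left(x + \frac{\pi}{4} \right)} + B y^{2}
  u_y = 2 B x y
Term by term:
  4·(u_x)² = 8 A^{2} \sin^{2}{\left(x + \frac{\pi}{4} \right)} - 8 \sqrt{2} A B y^{2} \sin{\left(x + \frac{\pi}{4} \right)} + 4 B^{2} y^{4}
  2·(u_y)² = 8 B^{2} x^{2} y^{2}
  1/3·u_x·u_y = - \frac{2 \sqrt{2} A B x y \sin{\left(x + \frac{\pi}{4} \right)}}{3} + \frac{2 B^{2} x y^{3}}{3}
So the left-hand side equals
  8 A^{2} \sin^{2}{\left(x + \frac{\pi}{4} \right)} - \frac{2 \sqrt{2} A B x y \sin{\left(x + \frac{\pi}{4} \right)}}{3} - 8 \sqrt{2} A B y^{2} \sin{\left(x + \frac{\pi}{4} \right)} + 8 B^{2} x^{2} y^{2} + \frac{2 B^{2} x y^{3}}{3} + 4 B^{2} y^{4}
This must equal f(x, y) identically; expanded, f = 8 x^{2} y^{2} + \frac{2 x y^{3}}{3} - 2 \sqrt{2} x y \sin{\left(x + \frac{\pi}{4} \right)} + 4 y^{4} - 24 \sqrt{2} y^{2} \sin{\left(x + \frac{\pi}{4} \right)} + 72 \sin^{2}{\left(x + \frac{\pi}{4} \right)}.
Matching coefficients of the independent functions:
  [y^{4}]:  4 B^{2} = 4
  [x y^{3}]:  \frac{2 B^{2}}{3} = \frac{2}{3}
  [x^{2} y^{2}]:  8 B^{2} = 8
  [\sqrt{2} y^{2} \sin{\left(x + \frac{\pi}{4} \right)}]:  - 8 A B = -24
  [\sqrt{2} x y \sin{\left(x + \frac{\pi}{4} \right)}]:  - \frac{2 A B}{3} = -2
  [\sin^{2}{\left(x + \frac{\pi}{4} \right)}]:  8 A^{2} = 72
These equations allow (A, B) = (-3, -1) or (3, 1).
Impose the point condition(s):
  u(0, 0) = 3  ⟹  A = 3
Only A = 3, B = 1 satisfies everything.
Hence u(x, y) = x y^{2} + 3 \sqrt{2} \cos{\left(x + \frac{\pi}{4} \right)}.

Answer: u(x, y) = x y^{2} + 3 \sqrt{2} \cos{\left(x + \frac{\pi}{4} \right)}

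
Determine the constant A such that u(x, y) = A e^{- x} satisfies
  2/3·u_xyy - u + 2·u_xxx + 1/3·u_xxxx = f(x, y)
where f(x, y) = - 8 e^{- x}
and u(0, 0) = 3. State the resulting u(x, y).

Substitute the ansatz u = A e^{- x} into the left-hand side.
Derivatives of the ansatz:
  u_xyy = 0
  u_xxx = - A e^{- x}
  u_xxxx = A e^{- x}
Term by term:
  2/3·u_xyy = 0
  -u = - A e^{- x}
  2·u_xxx = - 2 A e^{- x}
  1/3·u_xxxx = \frac{A e^{- x}}{3}
So the left-hand side equals
  - \frac{8 A e^{- x}}{3}
This must equal f(x, y) = - 8 e^{- x} identically.
Matching coefficients of the independent functions:
  [e^{- x}]:  - \frac{8 A}{3} = -8
Solving: A = 3.
Check against the point condition:
  u(0, 0) = 3  ⟹  A = 3  ✓
Hence u(x, y) = 3 e^{- x}.

Answer: u(x, y) = 3 e^{- x}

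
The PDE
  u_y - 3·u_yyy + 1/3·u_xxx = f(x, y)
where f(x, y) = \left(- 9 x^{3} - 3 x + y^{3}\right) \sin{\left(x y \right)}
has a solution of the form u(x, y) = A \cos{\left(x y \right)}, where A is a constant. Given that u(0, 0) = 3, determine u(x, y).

Substitute the ansatz u = A \cos{\left(x y \right)} into the left-hand side.
Derivatives of the ansatz:
  u_y = - A x \sin{\left(x y \right)}
  u_yyy = A x^{3} \sin{\left(x y \right)}
  u_xxx = A y^{3} \sin{\left(x y \right)}
Term by term:
  u_y = - A x \sin{\left(x y \right)}
  -3·u_yyy = - 3 A x^{3} \sin{\left(x y \right)}
  1/3·u_xxx = \frac{A y^{3} \sin{\left(x y \right)}}{3}
So the left-hand side equals
  - 3 A x^{3} \sin{\left(x y \right)} - A x \sin{\left(x y \right)} + \frac{A y^{3} \sin{\left(x y \right)}}{3}
This must equal f(x, y) identically; expanded, f = - 9 x^{3} \sin{\left(x y \right)} - 3 x \sin{\left(x y \right)} + y^{3} \sin{\left(x y \right)}.
Matching coefficients of the independent functions:
  [x \sin{\left(x y \right)}]:  - A = -3
  [x^{3} \sin{\left(x y \right)}]:  - 3 A = -9
  [y^{3} \sin{\left(x y \right)}]:  \frac{A}{3} = 1
Solving: A = 3.
Check against the point condition:
  u(0, 0) = 3  ⟹  A = 3  ✓
Hence u(x, y) = 3 \cos{\left(x y \right)}.

Answer: u(x, y) = 3 \cos{\left(x y \right)}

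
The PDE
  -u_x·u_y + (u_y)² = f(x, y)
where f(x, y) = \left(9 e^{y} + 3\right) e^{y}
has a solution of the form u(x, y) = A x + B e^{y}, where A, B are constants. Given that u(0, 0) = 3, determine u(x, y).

Substitute the ansatz u = A x + B e^{y} into the left-hand side.
Derivatives of the ansatz:
  u_x = A
  u_y = B e^{y}
Term by term:
  -u_x·u_y = - A B e^{y}
  (u_y)² = B^{2} e^{2 y}
So the left-hand side equals
  - A B e^{y} + B^{2} e^{2 y}
This must equal f(x, y) = \left(9 e^{y} + 3\right) e^{y} identically.
Matching coefficients of the independent functions:
  [e^{y}]:  - A B = 3
  [e^{2 y}]:  B^{2} = 9
These equations allow (A, B) = (-1, 3) or (1, -3).
Impose the point condition(s):
  u(0, 0) = 3  ⟹  B = 3
Only A = -1, B = 3 satisfies everything.
Hence u(x, y) = - x + 3 e^{y}.

Answer: u(x, y) = - x + 3 e^{y}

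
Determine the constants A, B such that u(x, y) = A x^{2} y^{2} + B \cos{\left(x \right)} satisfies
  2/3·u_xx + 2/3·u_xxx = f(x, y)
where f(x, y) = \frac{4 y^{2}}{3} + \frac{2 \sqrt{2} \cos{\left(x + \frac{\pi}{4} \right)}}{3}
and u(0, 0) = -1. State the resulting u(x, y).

Substitute the ansatz u = A x^{2} y^{2} + B \cos{\left(x \right)} into the left-hand side.
Derivatives of the ansatz:
  u_xx = 2 A y^{2} - B \cos{\left(x \right)}
  u_xxx = B \sin{\left(x \right)}
Term by term:
  2/3·u_xx = \frac{4 A y^{2}}{3} - \frac{2 B \cos{\left(x \right)}}{3}
  2/3·u_xxx = \frac{2 B \sin{\left(x \right)}}{3}
So the left-hand side equals
  \frac{4 A y^{2}}{3} + \frac{2 B \sin{\left(x \right)}}{3} - \frac{2 B \cos{\left(x \right)}}{3}
This must equal f(x, y) identically; expanded, f = \frac{4 y^{2}}{3} - \frac{2 \sin{\left(x \right)}}{3} + \frac{2 \cos{\left(x \right)}}{3}.
Matching coefficients of the independent functions:
  [y^{2}]:  \frac{4 A}{3} = \frac{4}{3}
  [\sin{\left(x \right)}]:  \frac{2 B}{3} = - \frac{2}{3}
  [\cos{\left(x \right)}]:  - \frac{2 B}{3} = \frac{2}{3}
Solving: A = 1, B = -1.
Check against the point condition:
  u(0, 0) = -1  ⟹  B = -1  ✓
Hence u(x, y) = x^{2} y^{2} - \cos{\left(x \right)}.

Answer: u(x, y) = x^{2} y^{2} - \cos{\left(x \right)}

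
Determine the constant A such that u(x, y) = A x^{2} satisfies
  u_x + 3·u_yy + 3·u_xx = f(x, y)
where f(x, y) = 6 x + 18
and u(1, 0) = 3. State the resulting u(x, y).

Substitute the ansatz u = A x^{2} into the left-hand side.
Derivatives of the ansatz:
  u_x = 2 A x
  u_yy = 0
  u_xx = 2 A
Term by term:
  u_x = 2 A x
  3·u_yy = 0
  3·u_xx = 6 A
So the left-hand side equals
  2 A x + 6 A
This must equal f(x, y) = 6 x + 18 identically.
Matching coefficients of the independent functions:
  [constant term]:  6 A = 18
  [x]:  2 A = 6
Solving: A = 3.
Check against the point condition:
  u(1, 0) = 3  ⟹  A = 3  ✓
Hence u(x, y) = 3 x^{2}.

Answer: u(x, y) = 3 x^{2}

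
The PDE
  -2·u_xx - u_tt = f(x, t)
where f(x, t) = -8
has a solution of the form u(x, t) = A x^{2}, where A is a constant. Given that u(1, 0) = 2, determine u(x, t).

Answer: u(x, t) = 2 x^{2}

Derivation:
Substitute the ansatz u = A x^{2} into the left-hand side.
Derivatives of the ansatz:
  u_xx = 2 A
  u_tt = 0
Term by term:
  -2·u_xx = - 4 A
  -u_tt = 0
So the left-hand side equals
  - 4 A
This must equal f(x, t) = -8 identically.
Matching coefficients of the independent functions:
  [constant term]:  - 4 A = -8
Solving: A = 2.
Check against the point condition:
  u(1, 0) = 2  ⟹  A = 2  ✓
Hence u(x, t) = 2 x^{2}.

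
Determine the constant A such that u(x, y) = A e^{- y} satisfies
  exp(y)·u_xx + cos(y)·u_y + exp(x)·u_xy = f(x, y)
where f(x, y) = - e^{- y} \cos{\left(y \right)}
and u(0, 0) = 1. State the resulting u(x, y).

Substitute the ansatz u = A e^{- y} into the left-hand side.
Derivatives of the ansatz:
  u_xx = 0
  u_y = - A e^{- y}
  u_xy = 0
Term by term:
  exp(y)·u_xx = 0
  cos(y)·u_y = - A e^{- y} \cos{\left(y \right)}
  exp(x)·u_xy = 0
So the left-hand side equals
  - A e^{- y} \cos{\left(y \right)}
This must equal f(x, y) = - e^{- y} \cos{\left(y \right)} identically.
Matching coefficients of the independent functions:
  [e^{- y} \cos{\left(y \right)}]:  - A = -1
Solving: A = 1.
Check against the point condition:
  u(0, 0) = 1  ⟹  A = 1  ✓
Hence u(x, y) = e^{- y}.

Answer: u(x, y) = e^{- y}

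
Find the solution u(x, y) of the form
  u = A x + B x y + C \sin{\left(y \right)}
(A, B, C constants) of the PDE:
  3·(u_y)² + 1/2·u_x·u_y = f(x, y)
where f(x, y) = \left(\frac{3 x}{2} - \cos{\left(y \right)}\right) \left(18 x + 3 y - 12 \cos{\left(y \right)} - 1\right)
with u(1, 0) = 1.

Answer: u(x, y) = - 3 x y + x + 2 \sin{\left(y \right)}

Derivation:
Substitute the ansatz u = A x + B x y + C \sin{\left(y \right)} into the left-hand side.
Derivatives of the ansatz:
  u_y = B x + C \cos{\left(y \right)}
  u_x = A + B y
Term by term:
  3·(u_y)² = 3 B^{2} x^{2} + 6 B C x \cos{\left(y \right)} + 3 C^{2} \cos^{2}{\left(y \right)}
  1/2·u_x·u_y = \frac{A B x}{2} + \frac{A C \cos{\left(y \right)}}{2} + \frac{B^{2} x y}{2} + \frac{B C y \cos{\left(y \right)}}{2}
So the left-hand side equals
  \frac{A B x}{2} + \frac{A C \cos{\left(y \right)}}{2} + 3 B^{2} x^{2} + \frac{B^{2} x y}{2} + 6 B C x \cos{\left(y \right)} + \frac{B C y \cos{\left(y \right)}}{2} + 3 C^{2} \cos^{2}{\left(y \right)}
This must equal f(x, y) identically; expanded, f = 27 x^{2} + \frac{9 x y}{2} - 36 x \cos{\left(y \right)} - \frac{3 x}{2} - 3 y \cos{\left(y \right)} + 12 \cos^{2}{\left(y \right)} + \cos{\left(y \right)}.
Matching coefficients of the independent functions:
  [x]:  \frac{A B}{2} = - \frac{3}{2}
  [x^{2}]:  3 B^{2} = 27
  [x y]:  \frac{B^{2}}{2} = \frac{9}{2}
  [x \cos{\left(y \right)}]:  6 B C = -36
  [y \cos{\left(y \right)}]:  \frac{B C}{2} = -3
  [\cos{\left(y \right)}]:  \frac{A C}{2} = 1
  [\cos^{2}{\left(y \right)}]:  3 C^{2} = 12
These equations allow (A, B, C) = (-1, 3, -2) or (1, -3, 2).
Impose the point condition(s):
  u(1, 0) = 1  ⟹  A = 1
Only A = 1, B = -3, C = 2 satisfies everything.
Hence u(x, y) = - 3 x y + x + 2 \sin{\left(y \right)}.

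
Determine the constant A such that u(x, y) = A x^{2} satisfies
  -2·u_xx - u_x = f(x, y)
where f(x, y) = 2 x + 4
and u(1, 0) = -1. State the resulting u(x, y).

Substitute the ansatz u = A x^{2} into the left-hand side.
Derivatives of the ansatz:
  u_xx = 2 A
  u_x = 2 A x
Term by term:
  -2·u_xx = - 4 A
  -u_x = - 2 A x
So the left-hand side equals
  - 2 A x - 4 A
This must equal f(x, y) = 2 x + 4 identically.
Matching coefficients of the independent functions:
  [constant term]:  - 4 A = 4
  [x]:  - 2 A = 2
Solving: A = -1.
Check against the point condition:
  u(1, 0) = -1  ⟹  A = -1  ✓
Hence u(x, y) = - x^{2}.

Answer: u(x, y) = - x^{2}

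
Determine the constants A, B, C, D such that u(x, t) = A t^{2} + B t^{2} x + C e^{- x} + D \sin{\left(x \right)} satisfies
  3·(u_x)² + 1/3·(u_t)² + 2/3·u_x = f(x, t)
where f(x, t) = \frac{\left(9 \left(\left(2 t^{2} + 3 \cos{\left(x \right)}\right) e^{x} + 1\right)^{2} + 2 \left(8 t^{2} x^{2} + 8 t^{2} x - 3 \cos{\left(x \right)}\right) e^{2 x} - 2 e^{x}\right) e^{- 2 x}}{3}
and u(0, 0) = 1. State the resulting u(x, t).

Answer: u(x, t) = - 2 t^{2} x - t^{2} - 3 \sin{\left(x \right)} + e^{- x}

Derivation:
Substitute the ansatz u = A t^{2} + B t^{2} x + C e^{- x} + D \sin{\left(x \right)} into the left-hand side.
Derivatives of the ansatz:
  u_x = B t^{2} - C e^{- x} + D \cos{\left(x \right)}
  u_t = 2 A t + 2 B t x
Term by term:
  3·(u_x)² = 3 B^{2} t^{4} - 6 B C t^{2} e^{- x} + 6 B D t^{2} \cos{\left(x \right)} + 3 C^{2} e^{- 2 x} - 6 C D e^{- x} \cos{\left(x \right)} + 3 D^{2} \cos^{2}{\left(x \right)}
  1/3·(u_t)² = \frac{4 A^{2} t^{2}}{3} + \frac{8 A B t^{2} x}{3} + \frac{4 B^{2} t^{2} x^{2}}{3}
  2/3·u_x = \frac{2 B t^{2}}{3} - \frac{2 C e^{- x}}{3} + \frac{2 D \cos{\left(x \right)}}{3}
So the left-hand side equals
  \frac{4 A^{2} t^{2}}{3} + \frac{8 A B t^{2} x}{3} + 3 B^{2} t^{4} + \frac{4 B^{2} t^{2} x^{2}}{3} - 6 B C t^{2} e^{- x} + 6 B D t^{2} \cos{\left(x \right)} + \frac{2 B t^{2}}{3} + 3 C^{2} e^{- 2 x} - 6 C D e^{- x} \cos{\left(x \right)} - \frac{2 C e^{- x}}{3} + 3 D^{2} \cos^{2}{\left(x \right)} + \frac{2 D \cos{\left(x \right)}}{3}
This must equal f(x, t) identically; expanded, f = 12 t^{4} + \frac{16 t^{2} x^{2}}{3} + \frac{16 t^{2} x}{3} + 36 t^{2} \cos{\left(x \right)} + 12 t^{2} e^{- x} + 27 \cos^{2}{\left(x \right)} - 2 \cos{\left(x \right)} + 18 e^{- x} \cos{\left(x \right)} - \frac{2 e^{- x}}{3} + 3 e^{- 2 x}.
Matching coefficients of the independent functions:
  [t^{2}]:  \frac{4 A^{2}}{3} + \frac{2 B}{3} = 0
  [t^{4}]:  3 B^{2} = 12
  [t^{2} x]:  \frac{8 A B}{3} = \frac{16}{3}
  [t^{2} x^{2}]:  \frac{4 B^{2}}{3} = \frac{16}{3}
  [t^{2} e^{- x}]:  - 6 B C = 12
  [t^{2} \cos{\left(x \right)}]:  6 B D = 36
  [e^{- x} \cos{\left(x \right)}]:  - 6 C D = 18
  [e^{- 2 x}]:  3 C^{2} = 3
  [e^{- x}]:  - \frac{2 C}{3} = - \frac{2}{3}
  [\cos{\left(x \right)}]:  \frac{2 D}{3} = -2
  [\cos^{2}{\left(x \right)}]:  3 D^{2} = 27
Solving: A = -1, B = -2, C = 1, D = -3.
Check against the point condition:
  u(0, 0) = 1  ⟹  C = 1  ✓
Hence u(x, t) = - 2 t^{2} x - t^{2} - 3 \sin{\left(x \right)} + e^{- x}.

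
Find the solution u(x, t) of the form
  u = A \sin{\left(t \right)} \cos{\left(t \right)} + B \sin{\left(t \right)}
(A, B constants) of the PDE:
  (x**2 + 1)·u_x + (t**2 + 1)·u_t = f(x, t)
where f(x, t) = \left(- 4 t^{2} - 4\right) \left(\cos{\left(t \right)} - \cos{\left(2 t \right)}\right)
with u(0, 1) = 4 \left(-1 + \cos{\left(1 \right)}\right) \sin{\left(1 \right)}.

Substitute the ansatz u = A \sin{\left(t \right)} \cos{\left(t \right)} + B \sin{\left(t \right)} into the left-hand side.
Derivatives of the ansatz:
  u_x = 0
  u_t = - A \sin^{2}{\left(t \right)} + A \cos^{2}{\left(t \right)} + B \cos{\left(t \right)}
Term by term:
  (x**2 + 1)·u_x = 0
  (t**2 + 1)·u_t = - A t^{2} \sin^{2}{\left(t \right)} + A t^{2} \cos^{2}{\left(t \right)} - A \sin^{2}{\left(t \right)} + A \cos^{2}{\left(t \right)} + B t^{2} \cos{\left(t \right)} + B \cos{\left(t \right)}
So the left-hand side equals
  - A t^{2} \sin^{2}{\left(t \right)} + A t^{2} \cos^{2}{\left(t \right)} - A \sin^{2}{\left(t \right)} + A \cos^{2}{\left(t \right)} + B t^{2} \cos{\left(t \right)} + B \cos{\left(t \right)}
This must equal f(x, t) identically; expanded, f = - 4 t^{2} \sin^{2}{\left(t \right)} + 4 t^{2} \cos^{2}{\left(t \right)} - 4 t^{2} \cos{\left(t \right)} - 4 \sin^{2}{\left(t \right)} + 4 \cos^{2}{\left(t \right)} - 4 \cos{\left(t \right)}.
Matching coefficients of the independent functions:
  [t^{2} \sin^{2}{\left(t \right)}, \sin^{2}{\left(t \right)}]:  - A = -4
  [t^{2} \cos{\left(t \right)}, \cos{\left(t \right)}]:  B = -4
  [t^{2} \cos^{2}{\left(t \right)}, \cos^{2}{\left(t \right)}]:  A = 4
Solving: A = 4, B = -4.
Check against the point condition:
  u(0, 1) = 4 \left(-1 + \cos{\left(1 \right)}\right) \sin{\left(1 \right)}  ⟹  A \sin{\left(1 \right)} \cos{\left(1 \right)} + B \sin{\left(1 \right)} = 4 \left(-1 + \cos{\left(1 \right)}\right) \sin{\left(1 \right)}  ✓
Hence u(x, t) = 4 \sin{\left(t \right)} \cos{\left(t \right)} - 4 \sin{\left(t \right)}.

Answer: u(x, t) = 4 \sin{\left(t \right)} \cos{\left(t \right)} - 4 \sin{\left(t \right)}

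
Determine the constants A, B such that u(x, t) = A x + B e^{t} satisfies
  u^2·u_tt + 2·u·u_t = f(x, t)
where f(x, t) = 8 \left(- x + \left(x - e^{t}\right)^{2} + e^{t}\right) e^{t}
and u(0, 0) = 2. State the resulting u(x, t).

Substitute the ansatz u = A x + B e^{t} into the left-hand side.
Derivatives of the ansatz:
  u_tt = B e^{t}
  u_t = B e^{t}
Term by term:
  u^2·u_tt = A^{2} B x^{2} e^{t} + 2 A B^{2} x e^{2 t} + B^{3} e^{3 t}
  2·u·u_t = 2 A B x e^{t} + 2 B^{2} e^{2 t}
So the left-hand side equals
  A^{2} B x^{2} e^{t} + 2 A B^{2} x e^{2 t} + 2 A B x e^{t} + B^{3} e^{3 t} + 2 B^{2} e^{2 t}
This must equal f(x, t) identically; expanded, f = 8 x^{2} e^{t} - 16 x e^{2 t} - 8 x e^{t} + 8 e^{3 t} + 8 e^{2 t}.
Matching coefficients of the independent functions:
  [x e^{t}]:  2 A B = -8
  [x e^{2 t}]:  2 A B^{2} = -16
  [x^{2} e^{t}]:  A^{2} B = 8
  [e^{2 t}]:  2 B^{2} = 8
  [e^{3 t}]:  B^{3} = 8
Solving: A = -2, B = 2.
Check against the point condition:
  u(0, 0) = 2  ⟹  B = 2  ✓
Hence u(x, t) = - 2 x + 2 e^{t}.

Answer: u(x, t) = - 2 x + 2 e^{t}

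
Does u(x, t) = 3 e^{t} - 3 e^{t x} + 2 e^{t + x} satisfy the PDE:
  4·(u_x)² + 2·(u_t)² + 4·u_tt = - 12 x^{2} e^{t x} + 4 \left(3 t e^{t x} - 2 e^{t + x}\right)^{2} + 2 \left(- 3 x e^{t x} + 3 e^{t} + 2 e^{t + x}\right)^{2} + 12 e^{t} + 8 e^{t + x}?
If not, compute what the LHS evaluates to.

Evaluate each term of the left-hand side for u = 3 e^{t} - 3 e^{t x} + 2 e^{t + x}.
Derivatives:
  u_x = - 3 t e^{t x} + 2 e^{t} e^{x}
  u_t = - 3 x e^{t x} + 2 e^{t} e^{x} + 3 e^{t}
  u_tt = - 3 x^{2} e^{t x} + 2 e^{t} e^{x} + 3 e^{t}
Terms:
  4·(u_x)² = 4 \left(3 t e^{t x} - 2 e^{t + x}\right)^{2}
  2·(u_t)² = 2 \left(- 3 x e^{t x} + 3 e^{t} + 2 e^{t + x}\right)^{2}
  4·u_tt = - 12 x^{2} e^{t x} + 12 e^{t} + 8 e^{t + x}
Sum: LHS = - 12 x^{2} e^{t x} + 4 \left(3 t e^{t x} - 2 e^{t + x}\right)^{2} + 2 \left(- 3 x e^{t x} + 3 e^{t} + 2 e^{t + x}\right)^{2} + 12 e^{t} + 8 e^{t + x}
This is exactly the given right-hand side, so u is a solution.

Answer: Yes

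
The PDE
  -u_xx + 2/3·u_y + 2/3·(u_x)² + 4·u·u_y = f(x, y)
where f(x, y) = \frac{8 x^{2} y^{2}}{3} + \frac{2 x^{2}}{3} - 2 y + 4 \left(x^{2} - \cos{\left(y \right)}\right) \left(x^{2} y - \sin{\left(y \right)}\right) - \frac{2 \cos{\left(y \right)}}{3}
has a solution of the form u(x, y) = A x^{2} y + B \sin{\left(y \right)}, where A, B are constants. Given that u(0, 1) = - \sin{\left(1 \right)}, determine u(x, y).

Answer: u(x, y) = x^{2} y - \sin{\left(y \right)}

Derivation:
Substitute the ansatz u = A x^{2} y + B \sin{\left(y \right)} into the left-hand side.
Derivatives of the ansatz:
  u_xx = 2 A y
  u_y = A x^{2} + B \cos{\left(y \right)}
  u_x = 2 A x y
Term by term:
  -u_xx = - 2 A y
  2/3·u_y = \frac{2 A x^{2}}{3} + \frac{2 B \cos{\left(y \right)}}{3}
  2/3·(u_x)² = \frac{8 A^{2} x^{2} y^{2}}{3}
  4·u·u_y = 4 A^{2} x^{4} y + 4 A B x^{2} y \cos{\left(y \right)} + 4 A B x^{2} \sin{\left(y \right)} + 4 B^{2} \sin{\left(y \right)} \cos{\left(y \right)}
So the left-hand side equals
  4 A^{2} x^{4} y + \frac{8 A^{2} x^{2} y^{2}}{3} + 4 A B x^{2} y \cos{\left(y \right)} + 4 A B x^{2} \sin{\left(y \right)} + \frac{2 A x^{2}}{3} - 2 A y + 4 B^{2} \sin{\left(y \right)} \cos{\left(y \right)} + \frac{2 B \cos{\left(y \right)}}{3}
This must equal f(x, y) identically; expanded, f = 4 x^{4} y + \frac{8 x^{2} y^{2}}{3} - 4 x^{2} y \cos{\left(y \right)} - 4 x^{2} \sin{\left(y \right)} + \frac{2 x^{2}}{3} - 2 y + 4 \sin{\left(y \right)} \cos{\left(y \right)} - \frac{2 \cos{\left(y \right)}}{3}.
Matching coefficients of the independent functions:
  [x^{2}]:  \frac{2 A}{3} = \frac{2}{3}
  [y]:  - 2 A = -2
  [x^{2} y^{2}]:  \frac{8 A^{2}}{3} = \frac{8}{3}
  [x^{2} \sin{\left(y \right)}, x^{2} y \cos{\left(y \right)}]:  4 A B = -4
  [x^{4} y]:  4 A^{2} = 4
  [\sin{\left(y \right)} \cos{\left(y \right)}]:  4 B^{2} = 4
  [\cos{\left(y \right)}]:  \frac{2 B}{3} = - \frac{2}{3}
Solving: A = 1, B = -1.
Check against the point condition:
  u(0, 1) = - \sin{\left(1 \right)}  ⟹  B \sin{\left(1 \right)} = - \sin{\left(1 \right)}  ✓
Hence u(x, y) = x^{2} y - \sin{\left(y \right)}.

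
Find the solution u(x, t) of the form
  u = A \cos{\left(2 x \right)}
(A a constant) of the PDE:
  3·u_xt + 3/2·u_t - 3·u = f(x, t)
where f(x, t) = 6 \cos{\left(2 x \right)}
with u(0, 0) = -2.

Substitute the ansatz u = A \cos{\left(2 x \right)} into the left-hand side.
Derivatives of the ansatz:
  u_xt = 0
  u_t = 0
Term by term:
  3·u_xt = 0
  3/2·u_t = 0
  -3·u = - 3 A \cos{\left(2 x \right)}
So the left-hand side equals
  - 3 A \cos{\left(2 x \right)}
This must equal f(x, t) = 6 \cos{\left(2 x \right)} identically.
Matching coefficients of the independent functions:
  [\cos{\left(2 x \right)}]:  - 3 A = 6
Solving: A = -2.
Check against the point condition:
  u(0, 0) = -2  ⟹  A = -2  ✓
Hence u(x, t) = - 2 \cos{\left(2 x \right)}.

Answer: u(x, t) = - 2 \cos{\left(2 x \right)}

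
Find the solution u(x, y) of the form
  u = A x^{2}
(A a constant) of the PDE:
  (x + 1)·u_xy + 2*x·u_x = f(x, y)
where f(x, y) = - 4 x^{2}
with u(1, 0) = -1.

Substitute the ansatz u = A x^{2} into the left-hand side.
Derivatives of the ansatz:
  u_xy = 0
  u_x = 2 A x
Term by term:
  (x + 1)·u_xy = 0
  2*x·u_x = 4 A x^{2}
So the left-hand side equals
  4 A x^{2}
This must equal f(x, y) = - 4 x^{2} identically.
Matching coefficients of the independent functions:
  [x^{2}]:  4 A = -4
Solving: A = -1.
Check against the point condition:
  u(1, 0) = -1  ⟹  A = -1  ✓
Hence u(x, y) = - x^{2}.

Answer: u(x, y) = - x^{2}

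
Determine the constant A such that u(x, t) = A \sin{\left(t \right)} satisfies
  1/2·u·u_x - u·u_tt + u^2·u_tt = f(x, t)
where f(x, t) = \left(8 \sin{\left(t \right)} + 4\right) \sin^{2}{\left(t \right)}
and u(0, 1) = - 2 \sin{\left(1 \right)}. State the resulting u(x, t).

Substitute the ansatz u = A \sin{\left(t \right)} into the left-hand side.
Derivatives of the ansatz:
  u_x = 0
  u_tt = - A \sin{\left(t \right)}
Term by term:
  1/2·u·u_x = 0
  -u·u_tt = A^{2} \sin^{2}{\left(t \right)}
  u^2·u_tt = - A^{3} \sin^{3}{\left(t \right)}
So the left-hand side equals
  - A^{3} \sin^{3}{\left(t \right)} + A^{2} \sin^{2}{\left(t \right)}
This must equal f(x, t) identically; expanded, f = 8 \sin^{3}{\left(t \right)} + 4 \sin^{2}{\left(t \right)}.
Matching coefficients of the independent functions:
  [\sin^{2}{\left(t \right)}]:  A^{2} = 4
  [\sin^{3}{\left(t \right)}]:  - A^{3} = 8
Solving: A = -2.
Check against the point condition:
  u(0, 1) = - 2 \sin{\left(1 \right)}  ⟹  A \sin{\left(1 \right)} = - 2 \sin{\left(1 \right)}  ✓
Hence u(x, t) = - 2 \sin{\left(t \right)}.

Answer: u(x, t) = - 2 \sin{\left(t \right)}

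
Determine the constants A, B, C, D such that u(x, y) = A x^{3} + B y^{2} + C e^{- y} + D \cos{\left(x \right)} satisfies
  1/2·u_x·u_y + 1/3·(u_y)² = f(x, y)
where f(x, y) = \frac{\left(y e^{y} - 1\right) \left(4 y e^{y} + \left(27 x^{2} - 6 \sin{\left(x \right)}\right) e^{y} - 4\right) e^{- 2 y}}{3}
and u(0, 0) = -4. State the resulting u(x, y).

Substitute the ansatz u = A x^{3} + B y^{2} + C e^{- y} + D \cos{\left(x \right)} into the left-hand side.
Derivatives of the ansatz:
  u_x = 3 A x^{2} - D \sin{\left(x \right)}
  u_y = 2 B y - C e^{- y}
Term by term:
  1/2·u_x·u_y = 3 A B x^{2} y - \frac{3 A C x^{2} e^{- y}}{2} - B D y \sin{\left(x \right)} + \frac{C D e^{- y} \sin{\left(x \right)}}{2}
  1/3·(u_y)² = \frac{4 B^{2} y^{2}}{3} - \frac{4 B C y e^{- y}}{3} + \frac{C^{2} e^{- 2 y}}{3}
So the left-hand side equals
  3 A B x^{2} y - \frac{3 A C x^{2} e^{- y}}{2} + \frac{4 B^{2} y^{2}}{3} - \frac{4 B C y e^{- y}}{3} - B D y \sin{\left(x \right)} + \frac{C^{2} e^{- 2 y}}{3} + \frac{C D e^{- y} \sin{\left(x \right)}}{2}
This must equal f(x, y) identically; expanded, f = 9 x^{2} y - 9 x^{2} e^{- y} + \frac{4 y^{2}}{3} - 2 y \sin{\left(x \right)} - \frac{8 y e^{- y}}{3} + 2 e^{- y} \sin{\left(x \right)} + \frac{4 e^{- 2 y}}{3}.
Matching coefficients of the independent functions:
  [y^{2}]:  \frac{4 B^{2}}{3} = \frac{4}{3}
  [x^{2} y]:  3 A B = 9
  [x^{2} e^{- y}]:  - \frac{3 A C}{2} = -9
  [y e^{- y}]:  - \frac{4 B C}{3} = - \frac{8}{3}
  [y \sin{\left(x \right)}]:  - B D = -2
  [e^{- y} \sin{\left(x \right)}]:  \frac{C D}{2} = 2
  [e^{- 2 y}]:  \frac{C^{2}}{3} = \frac{4}{3}
These equations allow (A, B, C, D) = (-3, -1, -2, -2) or (3, 1, 2, 2).
Impose the point condition(s):
  u(0, 0) = -4  ⟹  C + D = -4
Only A = -3, B = -1, C = -2, D = -2 satisfies everything.
Hence u(x, y) = - 3 x^{3} - y^{2} - 2 \cos{\left(x \right)} - 2 e^{- y}.

Answer: u(x, y) = - 3 x^{3} - y^{2} - 2 \cos{\left(x \right)} - 2 e^{- y}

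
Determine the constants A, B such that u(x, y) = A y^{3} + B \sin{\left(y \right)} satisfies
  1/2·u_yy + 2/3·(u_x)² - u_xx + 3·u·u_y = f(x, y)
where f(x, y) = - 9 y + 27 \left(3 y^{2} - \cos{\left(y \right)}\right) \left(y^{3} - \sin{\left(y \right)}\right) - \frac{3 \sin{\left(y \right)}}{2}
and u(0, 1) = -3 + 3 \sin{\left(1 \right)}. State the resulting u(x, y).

Answer: u(x, y) = - 3 y^{3} + 3 \sin{\left(y \right)}

Derivation:
Substitute the ansatz u = A y^{3} + B \sin{\left(y \right)} into the left-hand side.
Derivatives of the ansatz:
  u_yy = 6 A y - B \sin{\left(y \right)}
  u_x = 0
  u_xx = 0
  u_y = 3 A y^{2} + B \cos{\left(y \right)}
Term by term:
  1/2·u_yy = 3 A y - \frac{B \sin{\left(y \right)}}{2}
  2/3·(u_x)² = 0
  -u_xx = 0
  3·u·u_y = 9 A^{2} y^{5} + 3 A B y^{3} \cos{\left(y \right)} + 9 A B y^{2} \sin{\left(y \right)} + 3 B^{2} \sin{\left(y \right)} \cos{\left(y \right)}
So the left-hand side equals
  9 A^{2} y^{5} + 3 A B y^{3} \cos{\left(y \right)} + 9 A B y^{2} \sin{\left(y \right)} + 3 A y + 3 B^{2} \sin{\left(y \right)} \cos{\left(y \right)} - \frac{B \sin{\left(y \right)}}{2}
This must equal f(x, y) identically; expanded, f = 81 y^{5} - 27 y^{3} \cos{\left(y \right)} - 81 y^{2} \sin{\left(y \right)} - 9 y + 27 \sin{\left(y \right)} \cos{\left(y \right)} - \frac{3 \sin{\left(y \right)}}{2}.
Matching coefficients of the independent functions:
  [y]:  3 A = -9
  [y^{5}]:  9 A^{2} = 81
  [y^{2} \sin{\left(y \right)}]:  9 A B = -81
  [y^{3} \cos{\left(y \right)}]:  3 A B = -27
  [\sin{\left(y \right)} \cos{\left(y \right)}]:  3 B^{2} = 27
  [\sin{\left(y \right)}]:  - \frac{B}{2} = - \frac{3}{2}
Solving: A = -3, B = 3.
Check against the point condition:
  u(0, 1) = -3 + 3 \sin{\left(1 \right)}  ⟹  A + B \sin{\left(1 \right)} = -3 + 3 \sin{\left(1 \right)}  ✓
Hence u(x, y) = - 3 y^{3} + 3 \sin{\left(y \right)}.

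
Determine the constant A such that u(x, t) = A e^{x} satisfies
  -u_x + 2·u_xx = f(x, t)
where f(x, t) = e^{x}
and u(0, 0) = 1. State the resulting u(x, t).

Substitute the ansatz u = A e^{x} into the left-hand side.
Derivatives of the ansatz:
  u_x = A e^{x}
  u_xx = A e^{x}
Term by term:
  -u_x = - A e^{x}
  2·u_xx = 2 A e^{x}
So the left-hand side equals
  A e^{x}
This must equal f(x, t) = e^{x} identically.
Matching coefficients of the independent functions:
  [e^{x}]:  A = 1
Solving: A = 1.
Check against the point condition:
  u(0, 0) = 1  ⟹  A = 1  ✓
Hence u(x, t) = e^{x}.

Answer: u(x, t) = e^{x}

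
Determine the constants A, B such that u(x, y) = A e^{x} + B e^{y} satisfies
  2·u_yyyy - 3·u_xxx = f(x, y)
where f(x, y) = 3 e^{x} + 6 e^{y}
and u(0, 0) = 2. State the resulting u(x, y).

Answer: u(x, y) = - e^{x} + 3 e^{y}

Derivation:
Substitute the ansatz u = A e^{x} + B e^{y} into the left-hand side.
Derivatives of the ansatz:
  u_yyyy = B e^{y}
  u_xxx = A e^{x}
Term by term:
  2·u_yyyy = 2 B e^{y}
  -3·u_xxx = - 3 A e^{x}
So the left-hand side equals
  - 3 A e^{x} + 2 B e^{y}
This must equal f(x, y) = 3 e^{x} + 6 e^{y} identically.
Matching coefficients of the independent functions:
  [e^{x}]:  - 3 A = 3
  [e^{y}]:  2 B = 6
Solving: A = -1, B = 3.
Check against the point condition:
  u(0, 0) = 2  ⟹  A + B = 2  ✓
Hence u(x, y) = - e^{x} + 3 e^{y}.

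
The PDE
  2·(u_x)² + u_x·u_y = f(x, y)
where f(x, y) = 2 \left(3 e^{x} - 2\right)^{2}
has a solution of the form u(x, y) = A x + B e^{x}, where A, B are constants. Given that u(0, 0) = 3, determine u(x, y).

Substitute the ansatz u = A x + B e^{x} into the left-hand side.
Derivatives of the ansatz:
  u_x = A + B e^{x}
  u_y = 0
Term by term:
  2·(u_x)² = 2 A^{2} + 4 A B e^{x} + 2 B^{2} e^{2 x}
  u_x·u_y = 0
So the left-hand side equals
  2 A^{2} + 4 A B e^{x} + 2 B^{2} e^{2 x}
This must equal f(x, y) identically; expanded, f = 18 e^{2 x} - 24 e^{x} + 8.
Matching coefficients of the independent functions:
  [constant term]:  2 A^{2} = 8
  [e^{x}]:  4 A B = -24
  [e^{2 x}]:  2 B^{2} = 18
These equations allow (A, B) = (-2, 3) or (2, -3).
Impose the point condition(s):
  u(0, 0) = 3  ⟹  B = 3
Only A = -2, B = 3 satisfies everything.
Hence u(x, y) = - 2 x + 3 e^{x}.

Answer: u(x, y) = - 2 x + 3 e^{x}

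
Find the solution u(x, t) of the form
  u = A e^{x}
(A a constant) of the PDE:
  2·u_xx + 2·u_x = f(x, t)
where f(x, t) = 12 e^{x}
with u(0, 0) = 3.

Substitute the ansatz u = A e^{x} into the left-hand side.
Derivatives of the ansatz:
  u_xx = A e^{x}
  u_x = A e^{x}
Term by term:
  2·u_xx = 2 A e^{x}
  2·u_x = 2 A e^{x}
So the left-hand side equals
  4 A e^{x}
This must equal f(x, t) = 12 e^{x} identically.
Matching coefficients of the independent functions:
  [e^{x}]:  4 A = 12
Solving: A = 3.
Check against the point condition:
  u(0, 0) = 3  ⟹  A = 3  ✓
Hence u(x, t) = 3 e^{x}.

Answer: u(x, t) = 3 e^{x}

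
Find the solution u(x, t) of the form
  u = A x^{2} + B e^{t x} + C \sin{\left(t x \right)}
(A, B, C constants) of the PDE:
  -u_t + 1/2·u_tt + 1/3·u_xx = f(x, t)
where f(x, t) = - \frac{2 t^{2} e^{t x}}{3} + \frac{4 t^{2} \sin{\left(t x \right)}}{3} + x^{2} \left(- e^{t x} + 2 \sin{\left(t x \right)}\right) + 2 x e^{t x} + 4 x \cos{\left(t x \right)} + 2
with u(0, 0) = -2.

Substitute the ansatz u = A x^{2} + B e^{t x} + C \sin{\left(t x \right)} into the left-hand side.
Derivatives of the ansatz:
  u_t = B x e^{t x} + C x \cos{\left(t x \right)}
  u_tt = B x^{2} e^{t x} - C x^{2} \sin{\left(t x \right)}
  u_xx = 2 A + B t^{2} e^{t x} - C t^{2} \sin{\left(t x \right)}
Term by term:
  -u_t = - B x e^{t x} - C x \cos{\left(t x \right)}
  1/2·u_tt = \frac{B x^{2} e^{t x}}{2} - \frac{C x^{2} \sin{\left(t x \right)}}{2}
  1/3·u_xx = \frac{2 A}{3} + \frac{B t^{2} e^{t x}}{3} - \frac{C t^{2} \sin{\left(t x \right)}}{3}
So the left-hand side equals
  \frac{2 A}{3} + \frac{B t^{2} e^{t x}}{3} + \frac{B x^{2} e^{t x}}{2} - B x e^{t x} - \frac{C t^{2} \sin{\left(t x \right)}}{3} - \frac{C x^{2} \sin{\left(t x \right)}}{2} - C x \cos{\left(t x \right)}
This must equal f(x, t) identically; expanded, f = - \frac{2 t^{2} e^{t x}}{3} + \frac{4 t^{2} \sin{\left(t x \right)}}{3} - x^{2} e^{t x} + 2 x^{2} \sin{\left(t x \right)} + 2 x e^{t x} + 4 x \cos{\left(t x \right)} + 2.
Matching coefficients of the independent functions:
  [constant term]:  \frac{2 A}{3} = 2
  [t^{2} e^{t x}]:  \frac{B}{3} = - \frac{2}{3}
  [t^{2} \sin{\left(t x \right)}]:  - \frac{C}{3} = \frac{4}{3}
  [x e^{t x}]:  - B = 2
  [x \cos{\left(t x \right)}]:  - C = 4
  [x^{2} e^{t x}]:  \frac{B}{2} = -1
  [x^{2} \sin{\left(t x \right)}]:  - \frac{C}{2} = 2
Solving: A = 3, B = -2, C = -4.
Check against the point condition:
  u(0, 0) = -2  ⟹  B = -2  ✓
Hence u(x, t) = 3 x^{2} - 2 e^{t x} - 4 \sin{\left(t x \right)}.

Answer: u(x, t) = 3 x^{2} - 2 e^{t x} - 4 \sin{\left(t x \right)}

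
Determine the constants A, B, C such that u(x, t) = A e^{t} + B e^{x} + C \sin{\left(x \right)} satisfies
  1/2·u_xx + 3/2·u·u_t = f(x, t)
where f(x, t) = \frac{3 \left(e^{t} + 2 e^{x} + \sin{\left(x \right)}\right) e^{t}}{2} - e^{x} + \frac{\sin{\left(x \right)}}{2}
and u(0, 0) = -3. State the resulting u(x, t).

Substitute the ansatz u = A e^{t} + B e^{x} + C \sin{\left(x \right)} into the left-hand side.
Derivatives of the ansatz:
  u_xx = B e^{x} - C \sin{\left(x \right)}
  u_t = A e^{t}
Term by term:
  1/2·u_xx = \frac{B e^{x}}{2} - \frac{C \sin{\left(x \right)}}{2}
  3/2·u·u_t = \frac{3 A^{2} e^{2 t}}{2} + \frac{3 A B e^{t} e^{x}}{2} + \frac{3 A C e^{t} \sin{\left(x \right)}}{2}
So the left-hand side equals
  \frac{3 A^{2} e^{2 t}}{2} + \frac{3 A B e^{t} e^{x}}{2} + \frac{3 A C e^{t} \sin{\left(x \right)}}{2} + \frac{B e^{x}}{2} - \frac{C \sin{\left(x \right)}}{2}
This must equal f(x, t) identically; expanded, f = \frac{3 e^{2 t}}{2} + 3 e^{t} e^{x} + \frac{3 e^{t} \sin{\left(x \right)}}{2} - e^{x} + \frac{\sin{\left(x \right)}}{2}.
Matching coefficients of the independent functions:
  [e^{t} e^{x}]:  \frac{3 A B}{2} = 3
  [e^{t} \sin{\left(x \right)}]:  \frac{3 A C}{2} = \frac{3}{2}
  [e^{2 t}]:  \frac{3 A^{2}}{2} = \frac{3}{2}
  [e^{x}]:  \frac{B}{2} = -1
  [\sin{\left(x \right)}]:  - \frac{C}{2} = \frac{1}{2}
Solving: A = -1, B = -2, C = -1.
Check against the point condition:
  u(0, 0) = -3  ⟹  A + B = -3  ✓
Hence u(x, t) = - e^{t} - 2 e^{x} - \sin{\left(x \right)}.

Answer: u(x, t) = - e^{t} - 2 e^{x} - \sin{\left(x \right)}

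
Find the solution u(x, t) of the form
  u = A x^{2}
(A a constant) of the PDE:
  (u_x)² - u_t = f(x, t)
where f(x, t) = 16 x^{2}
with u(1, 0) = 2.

Substitute the ansatz u = A x^{2} into the left-hand side.
Derivatives of the ansatz:
  u_x = 2 A x
  u_t = 0
Term by term:
  (u_x)² = 4 A^{2} x^{2}
  -u_t = 0
So the left-hand side equals
  4 A^{2} x^{2}
This must equal f(x, t) = 16 x^{2} identically.
Matching coefficients of the independent functions:
  [x^{2}]:  4 A^{2} = 16
These equations allow (A) = (-2) or (2).
Impose the point condition(s):
  u(1, 0) = 2  ⟹  A = 2
Only A = 2 satisfies everything.
Hence u(x, t) = 2 x^{2}.

Answer: u(x, t) = 2 x^{2}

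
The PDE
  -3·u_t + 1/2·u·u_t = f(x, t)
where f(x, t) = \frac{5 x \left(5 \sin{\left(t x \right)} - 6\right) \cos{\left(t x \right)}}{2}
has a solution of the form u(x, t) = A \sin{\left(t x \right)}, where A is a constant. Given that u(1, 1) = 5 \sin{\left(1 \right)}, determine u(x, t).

Substitute the ansatz u = A \sin{\left(t x \right)} into the left-hand side.
Derivatives of the ansatz:
  u_t = A x \cos{\left(t x \right)}
Term by term:
  -3·u_t = - 3 A x \cos{\left(t x \right)}
  1/2·u·u_t = \frac{A^{2} x \sin{\left(t x \right)} \cos{\left(t x \right)}}{2}
So the left-hand side equals
  \frac{A^{2} x \sin{\left(t x \right)} \cos{\left(t x \right)}}{2} - 3 A x \cos{\left(t x \right)}
This must equal f(x, t) identically; expanded, f = \frac{25 x \sin{\left(t x \right)} \cos{\left(t x \right)}}{2} - 15 x \cos{\left(t x \right)}.
Matching coefficients of the independent functions:
  [x \cos{\left(t x \right)}]:  - 3 A = -15
  [x \sin{\left(t x \right)} \cos{\left(t x \right)}]:  \frac{A^{2}}{2} = \frac{25}{2}
Solving: A = 5.
Check against the point condition:
  u(1, 1) = 5 \sin{\left(1 \right)}  ⟹  A \sin{\left(1 \right)} = 5 \sin{\left(1 \right)}  ✓
Hence u(x, t) = 5 \sin{\left(t x \right)}.

Answer: u(x, t) = 5 \sin{\left(t x \right)}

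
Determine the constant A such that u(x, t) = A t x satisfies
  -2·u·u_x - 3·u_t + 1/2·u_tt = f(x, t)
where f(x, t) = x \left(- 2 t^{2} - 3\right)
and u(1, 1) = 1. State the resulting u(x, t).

Substitute the ansatz u = A t x into the left-hand side.
Derivatives of the ansatz:
  u_x = A t
  u_t = A x
  u_tt = 0
Term by term:
  -2·u·u_x = - 2 A^{2} t^{2} x
  -3·u_t = - 3 A x
  1/2·u_tt = 0
So the left-hand side equals
  - 2 A^{2} t^{2} x - 3 A x
This must equal f(x, t) = x \left(- 2 t^{2} - 3\right) identically.
Matching coefficients of the independent functions:
  [x]:  - 3 A = -3
  [t^{2} x]:  - 2 A^{2} = -2
Solving: A = 1.
Check against the point condition:
  u(1, 1) = 1  ⟹  A = 1  ✓
Hence u(x, t) = t x.

Answer: u(x, t) = t x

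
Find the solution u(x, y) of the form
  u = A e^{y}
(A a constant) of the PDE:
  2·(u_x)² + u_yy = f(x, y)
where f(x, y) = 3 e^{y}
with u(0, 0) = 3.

Answer: u(x, y) = 3 e^{y}

Derivation:
Substitute the ansatz u = A e^{y} into the left-hand side.
Derivatives of the ansatz:
  u_x = 0
  u_yy = A e^{y}
Term by term:
  2·(u_x)² = 0
  u_yy = A e^{y}
So the left-hand side equals
  A e^{y}
This must equal f(x, y) = 3 e^{y} identically.
Matching coefficients of the independent functions:
  [e^{y}]:  A = 3
Solving: A = 3.
Check against the point condition:
  u(0, 0) = 3  ⟹  A = 3  ✓
Hence u(x, y) = 3 e^{y}.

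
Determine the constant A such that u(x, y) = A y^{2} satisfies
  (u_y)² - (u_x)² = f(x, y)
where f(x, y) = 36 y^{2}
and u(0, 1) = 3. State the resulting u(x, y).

Substitute the ansatz u = A y^{2} into the left-hand side.
Derivatives of the ansatz:
  u_y = 2 A y
  u_x = 0
Term by term:
  (u_y)² = 4 A^{2} y^{2}
  -(u_x)² = 0
So the left-hand side equals
  4 A^{2} y^{2}
This must equal f(x, y) = 36 y^{2} identically.
Matching coefficients of the independent functions:
  [y^{2}]:  4 A^{2} = 36
These equations allow (A) = (-3) or (3).
Impose the point condition(s):
  u(0, 1) = 3  ⟹  A = 3
Only A = 3 satisfies everything.
Hence u(x, y) = 3 y^{2}.

Answer: u(x, y) = 3 y^{2}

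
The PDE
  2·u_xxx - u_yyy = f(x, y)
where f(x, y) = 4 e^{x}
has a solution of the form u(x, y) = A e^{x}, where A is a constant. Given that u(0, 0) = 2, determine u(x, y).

Substitute the ansatz u = A e^{x} into the left-hand side.
Derivatives of the ansatz:
  u_xxx = A e^{x}
  u_yyy = 0
Term by term:
  2·u_xxx = 2 A e^{x}
  -u_yyy = 0
So the left-hand side equals
  2 A e^{x}
This must equal f(x, y) = 4 e^{x} identically.
Matching coefficients of the independent functions:
  [e^{x}]:  2 A = 4
Solving: A = 2.
Check against the point condition:
  u(0, 0) = 2  ⟹  A = 2  ✓
Hence u(x, y) = 2 e^{x}.

Answer: u(x, y) = 2 e^{x}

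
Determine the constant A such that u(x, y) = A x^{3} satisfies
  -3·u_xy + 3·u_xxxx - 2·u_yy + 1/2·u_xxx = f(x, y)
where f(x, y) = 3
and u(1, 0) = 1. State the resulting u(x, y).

Substitute the ansatz u = A x^{3} into the left-hand side.
Derivatives of the ansatz:
  u_xy = 0
  u_xxxx = 0
  u_yy = 0
  u_xxx = 6 A
Term by term:
  -3·u_xy = 0
  3·u_xxxx = 0
  -2·u_yy = 0
  1/2·u_xxx = 3 A
So the left-hand side equals
  3 A
This must equal f(x, y) = 3 identically.
Matching coefficients of the independent functions:
  [constant term]:  3 A = 3
Solving: A = 1.
Check against the point condition:
  u(1, 0) = 1  ⟹  A = 1  ✓
Hence u(x, y) = x^{3}.

Answer: u(x, y) = x^{3}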